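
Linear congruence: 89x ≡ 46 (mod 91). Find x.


GCD(89, 91) = 1, unique solution
a^(-1) mod 91 = 45
x = 45 * 46 mod 91 = 68

x ≡ 68 (mod 91)


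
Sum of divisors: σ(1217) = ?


Divisors of 1217: 1, 1217
Sum = 1 + 1217 = 1218

σ(1217) = 1218


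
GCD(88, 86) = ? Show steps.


88 = 1 * 86 + 2
86 = 43 * 2 + 0
GCD = 2


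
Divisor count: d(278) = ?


278 = 2^1 × 139^1
d(278) = (1+1) × (1+1) = 4

4 divisors


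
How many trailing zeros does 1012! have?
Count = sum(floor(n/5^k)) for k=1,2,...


floor(1012/5) = 202
floor(1012/25) = 40
floor(1012/125) = 8
floor(1012/625) = 1
Total = 251

251 trailing zeros


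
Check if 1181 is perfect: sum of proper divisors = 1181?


Proper divisors of 1181: 1
Sum = 1 = 1

No, 1181 is not perfect (1 ≠ 1181)


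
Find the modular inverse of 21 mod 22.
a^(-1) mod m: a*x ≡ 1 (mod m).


Use the extended Euclidean algorithm on (22, 21); each row r = 22*s + 21*t:
r=22, s=1, t=0
r=21, s=0, t=1
q=1: r=1, s=1, t=-1   [22*(1) + 21*(-1) = 1]
q=21: r=0, s=-21, t=22   [22*(-21) + 21*(22) = 0]
GCD = 1 with t = -1, so 21*(-1) ≡ 1 (mod 22)
Inverse = -1 mod 22 = 21
Check: 21 * 21 = 441 ≡ 1 (mod 22)

21^(-1) ≡ 21 (mod 22)


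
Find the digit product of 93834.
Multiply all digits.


9 × 3 × 8 × 3 × 4 = 2592


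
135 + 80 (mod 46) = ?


135 + 80 = 215
215 mod 46 = 31


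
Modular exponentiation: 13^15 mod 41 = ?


13^1 mod 41 = 13
13^2 mod 41 = 5
13^3 mod 41 = 24
13^4 mod 41 = 25
13^5 mod 41 = 38
13^6 mod 41 = 2
13^7 mod 41 = 26
13^8 mod 41 = 10
13^9 mod 41 = 7
13^10 mod 41 = 9
13^11 mod 41 = 35
13^12 mod 41 = 4
13^13 mod 41 = 11
13^14 mod 41 = 20
13^15 mod 41 = 14


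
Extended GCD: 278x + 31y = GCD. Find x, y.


Tabular extended Euclidean (each row: r = 278*s + 31*t):
r=278, s=1, t=0
r=31, s=0, t=1
q=8: r=30, s=1, t=-8   [278*(1) + 31*(-8) = 30]
q=1: r=1, s=-1, t=9   [278*(-1) + 31*(9) = 1]
q=30: r=0, s=31, t=-278   [278*(31) + 31*(-278) = 0]
GCD = 1; from the row with r=1: x=-1, y=9
Check: 278*(-1) + 31*(9) = -278 + 279 = 1

GCD = 1, x = -1, y = 9


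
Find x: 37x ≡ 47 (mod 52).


GCD(37, 52) = 1, unique solution
a^(-1) mod 52 = 45
x = 45 * 47 mod 52 = 35

x ≡ 35 (mod 52)


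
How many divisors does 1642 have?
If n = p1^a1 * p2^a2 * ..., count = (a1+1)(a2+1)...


1642 = 2^1 × 821^1
d(1642) = (1+1) × (1+1) = 4

4 divisors


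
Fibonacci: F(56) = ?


Sequence: 1, 1, 2, 3, 5, 8, 13, 21, 34, 55, 89, 144, 233, 377, 610, 987, 1597, 2584, 4181, 6765, 10946, 17711, 28657, 46368, 75025, 121393, 196418, 317811, 514229, 832040, 1346269, 2178309, 3524578, 5702887, 9227465, 14930352, 24157817, 39088169, 63245986, 102334155, 165580141, 267914296, 433494437, 701408733, 1134903170, 1836311903, 2971215073, 4807526976, 7778742049, 12586269025, 20365011074, 32951280099, 53316291173, 86267571272, 139583862445, 225851433717
F(56) = 225851433717


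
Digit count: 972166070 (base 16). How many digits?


972166070 in base 16 = 39F213B6
Number of digits = 8

8 digits (base 16)


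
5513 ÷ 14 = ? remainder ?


5513 = 14 * 393 + 11
Check: 5502 + 11 = 5513

q = 393, r = 11


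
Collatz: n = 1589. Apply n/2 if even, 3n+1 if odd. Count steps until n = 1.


1589 → 4768 → 2384 → 1192 → 596 → 298 → 149 → 448 → 224 → 112 → 56 → 28 → 14 → 7 → 22 → 11 → 34 → 17 → 52 → 26 → 13 → 40 → 20 → 10 → 5 → 16 → 8 → 4 → 2 → 1
Total steps = 29

29 steps


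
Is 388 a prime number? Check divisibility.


388 / 2 = 194 (exact division)
388 is NOT prime.

No, 388 is not prime


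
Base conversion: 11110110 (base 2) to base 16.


11110110 (base 2) = 246 (decimal)
246 (decimal) = F6 (base 16)


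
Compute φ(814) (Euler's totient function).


814 = 2 × 11 × 37
Prime factors: 2, 11, 37
φ(814) = 814 × (1-1/2) × (1-1/11) × (1-1/37)
= 814 × 1/2 × 10/11 × 36/37 = 360

φ(814) = 360


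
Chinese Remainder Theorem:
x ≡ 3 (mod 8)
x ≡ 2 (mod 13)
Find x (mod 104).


M = 8*13 = 104
M1 = M/8 = 13, M2 = M/13 = 8
M1^(-1) mod 8 = 5, M2^(-1) mod 13 = 5
x = 3*13*5 + 2*8*5 = 275
275 mod 104 = 67
Check: 67 mod 8 = 3 ✓, 67 mod 13 = 2 ✓

x ≡ 67 (mod 104)


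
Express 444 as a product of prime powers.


444 / 2 = 222
222 / 2 = 111
111 / 3 = 37
37 / 37 = 1
444 = 2^2 × 3 × 37


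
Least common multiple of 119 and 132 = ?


GCD(119, 132) = 1
LCM = 119*132/1 = 15708/1 = 15708

LCM = 15708


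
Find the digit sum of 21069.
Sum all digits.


2 + 1 + 0 + 6 + 9 = 18


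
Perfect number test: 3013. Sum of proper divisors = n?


Proper divisors of 3013: 1, 23, 131
Sum = 1 + 23 + 131 = 155

No, 3013 is not perfect (155 ≠ 3013)


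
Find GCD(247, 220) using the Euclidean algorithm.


247 = 1 * 220 + 27
220 = 8 * 27 + 4
27 = 6 * 4 + 3
4 = 1 * 3 + 1
3 = 3 * 1 + 0
GCD = 1


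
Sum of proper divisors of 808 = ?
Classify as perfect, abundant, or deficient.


Proper divisors: 1, 2, 4, 8, 101, 202, 404
Sum = 1 + 2 + 4 + 8 + 101 + 202 + 404 = 722
722 < 808 → deficient

s(808) = 722 (deficient)


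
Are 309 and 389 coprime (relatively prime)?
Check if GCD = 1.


Euclidean algorithm:
389 = 1 * 309 + 80
309 = 3 * 80 + 69
80 = 1 * 69 + 11
69 = 6 * 11 + 3
11 = 3 * 3 + 2
3 = 1 * 2 + 1
2 = 2 * 1 + 0
GCD(309, 389) = 1

Yes, coprime (GCD = 1)


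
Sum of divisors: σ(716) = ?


Divisors of 716: 1, 2, 4, 179, 358, 716
Sum = 1 + 2 + 4 + 179 + 358 + 716 = 1260

σ(716) = 1260


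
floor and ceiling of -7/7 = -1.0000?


-7/7 = -1.0000
floor = -1
ceil = -1

floor = -1, ceil = -1


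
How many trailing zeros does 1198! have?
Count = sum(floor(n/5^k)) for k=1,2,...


floor(1198/5) = 239
floor(1198/25) = 47
floor(1198/125) = 9
floor(1198/625) = 1
Total = 296

296 trailing zeros


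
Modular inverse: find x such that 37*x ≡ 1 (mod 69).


Use the extended Euclidean algorithm on (69, 37); each row r = 69*s + 37*t:
r=69, s=1, t=0
r=37, s=0, t=1
q=1: r=32, s=1, t=-1   [69*(1) + 37*(-1) = 32]
q=1: r=5, s=-1, t=2   [69*(-1) + 37*(2) = 5]
q=6: r=2, s=7, t=-13   [69*(7) + 37*(-13) = 2]
q=2: r=1, s=-15, t=28   [69*(-15) + 37*(28) = 1]
q=2: r=0, s=37, t=-69   [69*(37) + 37*(-69) = 0]
GCD = 1 with t = 28, so 37*(28) ≡ 1 (mod 69)
Inverse = 28 mod 69 = 28
Check: 37 * 28 = 1036 ≡ 1 (mod 69)

37^(-1) ≡ 28 (mod 69)


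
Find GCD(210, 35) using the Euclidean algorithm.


210 = 6 * 35 + 0
GCD = 35


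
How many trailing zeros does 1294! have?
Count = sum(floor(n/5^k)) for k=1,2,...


floor(1294/5) = 258
floor(1294/25) = 51
floor(1294/125) = 10
floor(1294/625) = 2
Total = 321

321 trailing zeros


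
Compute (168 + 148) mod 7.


168 + 148 = 316
316 mod 7 = 1


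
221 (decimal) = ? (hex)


221 (base 10) = 221 (decimal)
221 (decimal) = DD (base 16)


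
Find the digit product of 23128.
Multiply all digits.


2 × 3 × 1 × 2 × 8 = 96


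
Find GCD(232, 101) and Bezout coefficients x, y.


Tabular extended Euclidean (each row: r = 232*s + 101*t):
r=232, s=1, t=0
r=101, s=0, t=1
q=2: r=30, s=1, t=-2   [232*(1) + 101*(-2) = 30]
q=3: r=11, s=-3, t=7   [232*(-3) + 101*(7) = 11]
q=2: r=8, s=7, t=-16   [232*(7) + 101*(-16) = 8]
q=1: r=3, s=-10, t=23   [232*(-10) + 101*(23) = 3]
q=2: r=2, s=27, t=-62   [232*(27) + 101*(-62) = 2]
q=1: r=1, s=-37, t=85   [232*(-37) + 101*(85) = 1]
q=2: r=0, s=101, t=-232   [232*(101) + 101*(-232) = 0]
GCD = 1; from the row with r=1: x=-37, y=85
Check: 232*(-37) + 101*(85) = -8584 + 8585 = 1

GCD = 1, x = -37, y = 85


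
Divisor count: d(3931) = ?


3931 = 3931^1
d(3931) = (1+1) = 2

2 divisors


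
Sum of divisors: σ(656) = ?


Divisors of 656: 1, 2, 4, 8, 16, 41, 82, 164, 328, 656
Sum = 1 + 2 + 4 + 8 + 16 + 41 + 82 + 164 + 328 + 656 = 1302

σ(656) = 1302


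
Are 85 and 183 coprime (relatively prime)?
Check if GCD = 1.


Euclidean algorithm:
183 = 2 * 85 + 13
85 = 6 * 13 + 7
13 = 1 * 7 + 6
7 = 1 * 6 + 1
6 = 6 * 1 + 0
GCD(85, 183) = 1

Yes, coprime (GCD = 1)


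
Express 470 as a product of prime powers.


470 / 2 = 235
235 / 5 = 47
47 / 47 = 1
470 = 2 × 5 × 47


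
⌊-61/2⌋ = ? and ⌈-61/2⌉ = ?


-61/2 = -30.5000
floor = -31
ceil = -30

floor = -31, ceil = -30


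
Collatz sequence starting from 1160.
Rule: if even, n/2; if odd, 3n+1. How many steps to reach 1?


1160 → 580 → 290 → 145 → 436 → 218 → 109 → 328 → 164 → 82 → 41 → 124 → 62 → 31 → 94 → 47 → 142 → 71 → 214 → 107 → 322 → 161 → 484 → 242 → 121 → 364 → 182 → 91 → 274 → 137 → 412 → 206 → 103 → 310 → 155 → 466 → 233 → 700 → 350 → 175 → 526 → 263 → 790 → 395 → 1186 → 593 → 1780 → 890 → 445 → 1336 → 668 → 334 → 167 → 502 → 251 → 754 → 377 → 1132 → 566 → 283 → 850 → 425 → 1276 → 638 → 319 → 958 → 479 → 1438 → 719 → 2158 → 1079 → 3238 → 1619 → 4858 → 2429 → 7288 → 3644 → 1822 → 911 → 2734 → 1367 → 4102 → 2051 → 6154 → 3077 → 9232 → 4616 → 2308 → 1154 → 577 → 1732 → 866 → 433 → 1300 → 650 → 325 → 976 → 488 → 244 → 122 → 61 → 184 → 92 → 46 → 23 → 70 → 35 → 106 → 53 → 160 → 80 → 40 → 20 → 10 → 5 → 16 → 8 → 4 → 2 → 1
Total steps = 119

119 steps


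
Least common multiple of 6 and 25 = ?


GCD(6, 25) = 1
LCM = 6*25/1 = 150/1 = 150

LCM = 150


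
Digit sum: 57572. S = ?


5 + 7 + 5 + 7 + 2 = 26


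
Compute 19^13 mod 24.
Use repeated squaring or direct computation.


19^1 mod 24 = 19
19^2 mod 24 = 1
19^3 mod 24 = 19
19^4 mod 24 = 1
19^5 mod 24 = 19
19^6 mod 24 = 1
19^7 mod 24 = 19
19^8 mod 24 = 1
19^9 mod 24 = 19
19^10 mod 24 = 1
19^11 mod 24 = 19
19^12 mod 24 = 1
19^13 mod 24 = 19


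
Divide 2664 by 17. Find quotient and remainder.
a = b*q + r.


2664 = 17 * 156 + 12
Check: 2652 + 12 = 2664

q = 156, r = 12


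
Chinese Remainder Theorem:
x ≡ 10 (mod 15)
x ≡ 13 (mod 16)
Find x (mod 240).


M = 15*16 = 240
M1 = M/15 = 16, M2 = M/16 = 15
M1^(-1) mod 15 = 1, M2^(-1) mod 16 = 15
x = 10*16*1 + 13*15*15 = 3085
3085 mod 240 = 205
Check: 205 mod 15 = 10 ✓, 205 mod 16 = 13 ✓

x ≡ 205 (mod 240)


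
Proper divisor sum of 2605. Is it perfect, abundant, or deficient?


Proper divisors: 1, 5, 521
Sum = 1 + 5 + 521 = 527
527 < 2605 → deficient

s(2605) = 527 (deficient)


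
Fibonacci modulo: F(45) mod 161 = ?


F(k) mod 161 for k=1..45:
1, 1, 2, 3, 5, 8, 13, 21, 34, 55, 89, 144, 72, 55, 127, 21, 148, 8, 156, 3, 159, 1, 160, 0, 160, 160, 159, 158, 156, 153, 148, 140, 127, 106, 72, 17, 89, 106, 34, 140, 13, 153, 5, 158, 2
F(45) mod 161 = 2


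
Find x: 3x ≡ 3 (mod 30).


GCD(3, 30) = 3 divides 3
Divide: 1x ≡ 1 (mod 10)
x ≡ 1 (mod 10)


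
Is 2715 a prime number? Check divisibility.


2715 / 3 = 905 (exact division)
2715 is NOT prime.

No, 2715 is not prime


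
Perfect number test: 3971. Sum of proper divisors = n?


Proper divisors of 3971: 1, 11, 19, 209, 361
Sum = 1 + 11 + 19 + 209 + 361 = 601

No, 3971 is not perfect (601 ≠ 3971)


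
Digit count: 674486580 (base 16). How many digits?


674486580 in base 16 = 2833D934
Number of digits = 8

8 digits (base 16)


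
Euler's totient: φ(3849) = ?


3849 = 3 × 1283
Prime factors: 3, 1283
φ(3849) = 3849 × (1-1/3) × (1-1/1283)
= 3849 × 2/3 × 1282/1283 = 2564

φ(3849) = 2564


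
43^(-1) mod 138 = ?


Use the extended Euclidean algorithm on (138, 43); each row r = 138*s + 43*t:
r=138, s=1, t=0
r=43, s=0, t=1
q=3: r=9, s=1, t=-3   [138*(1) + 43*(-3) = 9]
q=4: r=7, s=-4, t=13   [138*(-4) + 43*(13) = 7]
q=1: r=2, s=5, t=-16   [138*(5) + 43*(-16) = 2]
q=3: r=1, s=-19, t=61   [138*(-19) + 43*(61) = 1]
q=2: r=0, s=43, t=-138   [138*(43) + 43*(-138) = 0]
GCD = 1 with t = 61, so 43*(61) ≡ 1 (mod 138)
Inverse = 61 mod 138 = 61
Check: 43 * 61 = 2623 ≡ 1 (mod 138)

43^(-1) ≡ 61 (mod 138)


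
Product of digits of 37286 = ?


3 × 7 × 2 × 8 × 6 = 2016


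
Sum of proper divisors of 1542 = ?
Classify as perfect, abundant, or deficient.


Proper divisors: 1, 2, 3, 6, 257, 514, 771
Sum = 1 + 2 + 3 + 6 + 257 + 514 + 771 = 1554
1554 > 1542 → abundant

s(1542) = 1554 (abundant)


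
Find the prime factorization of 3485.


3485 / 5 = 697
697 / 17 = 41
41 / 41 = 1
3485 = 5 × 17 × 41


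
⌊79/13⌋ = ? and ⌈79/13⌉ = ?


79/13 = 6.0769
floor = 6
ceil = 7

floor = 6, ceil = 7


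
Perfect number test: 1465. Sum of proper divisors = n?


Proper divisors of 1465: 1, 5, 293
Sum = 1 + 5 + 293 = 299

No, 1465 is not perfect (299 ≠ 1465)


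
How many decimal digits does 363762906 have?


363762906 has 9 digits in base 10
floor(log10(363762906)) + 1 = floor(8.5608) + 1 = 9

9 digits (base 10)


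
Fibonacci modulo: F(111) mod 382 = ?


F(k) mod 382 for k=1..111:
1, 1, 2, 3, 5, 8, 13, 21, 34, 55, 89, 144, 233, 377, 228, 223, 69, 292, 361, 271, 250, 139, 7, 146, 153, 299, 70, 369, 57, 44, 101, 145, 246, 9, 255, 264, 137, 19, 156, 175, 331, 124, 73, 197, 270, 85, 355, 58, 31, 89, 120, 209, 329, 156, 103, 259, 362, 239, 219, 76, 295, 371, 284, 273, 175, 66, 241, 307, 166, 91, 257, 348, 223, 189, 30, 219, 249, 86, 335, 39, 374, 31, 23, 54, 77, 131, 208, 339, 165, 122, 287, 27, 314, 341, 273, 232, 123, 355, 96, 69, 165, 234, 17, 251, 268, 137, 23, 160, 183, 343, 144
F(111) mod 382 = 144


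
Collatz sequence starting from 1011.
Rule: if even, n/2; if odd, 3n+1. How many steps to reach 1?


1011 → 3034 → 1517 → 4552 → 2276 → 1138 → 569 → 1708 → 854 → 427 → 1282 → 641 → 1924 → 962 → 481 → 1444 → 722 → 361 → 1084 → 542 → 271 → 814 → 407 → 1222 → 611 → 1834 → 917 → 2752 → 1376 → 688 → 344 → 172 → 86 → 43 → 130 → 65 → 196 → 98 → 49 → 148 → 74 → 37 → 112 → 56 → 28 → 14 → 7 → 22 → 11 → 34 → 17 → 52 → 26 → 13 → 40 → 20 → 10 → 5 → 16 → 8 → 4 → 2 → 1
Total steps = 62

62 steps


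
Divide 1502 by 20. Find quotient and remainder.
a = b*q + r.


1502 = 20 * 75 + 2
Check: 1500 + 2 = 1502

q = 75, r = 2


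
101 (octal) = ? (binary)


101 (base 8) = 65 (decimal)
65 (decimal) = 1000001 (base 2)


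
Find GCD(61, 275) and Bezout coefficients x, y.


Tabular extended Euclidean (each row: r = 61*s + 275*t):
r=61, s=1, t=0
r=275, s=0, t=1
q=0: r=61, s=1, t=0   [61*(1) + 275*(0) = 61]
q=4: r=31, s=-4, t=1   [61*(-4) + 275*(1) = 31]
q=1: r=30, s=5, t=-1   [61*(5) + 275*(-1) = 30]
q=1: r=1, s=-9, t=2   [61*(-9) + 275*(2) = 1]
q=30: r=0, s=275, t=-61   [61*(275) + 275*(-61) = 0]
GCD = 1; from the row with r=1: x=-9, y=2
Check: 61*(-9) + 275*(2) = -549 + 550 = 1

GCD = 1, x = -9, y = 2


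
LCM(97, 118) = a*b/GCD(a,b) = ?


GCD(97, 118) = 1
LCM = 97*118/1 = 11446/1 = 11446

LCM = 11446


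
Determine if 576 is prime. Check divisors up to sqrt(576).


576 / 2 = 288 (exact division)
576 is NOT prime.

No, 576 is not prime


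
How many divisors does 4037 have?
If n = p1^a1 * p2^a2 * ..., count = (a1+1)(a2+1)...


4037 = 11^1 × 367^1
d(4037) = (1+1) × (1+1) = 4

4 divisors


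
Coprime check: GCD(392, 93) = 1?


Euclidean algorithm:
392 = 4 * 93 + 20
93 = 4 * 20 + 13
20 = 1 * 13 + 7
13 = 1 * 7 + 6
7 = 1 * 6 + 1
6 = 6 * 1 + 0
GCD(392, 93) = 1

Yes, coprime (GCD = 1)


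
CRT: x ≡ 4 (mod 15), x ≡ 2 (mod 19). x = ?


M = 15*19 = 285
M1 = M/15 = 19, M2 = M/19 = 15
M1^(-1) mod 15 = 4, M2^(-1) mod 19 = 14
x = 4*19*4 + 2*15*14 = 724
724 mod 285 = 154
Check: 154 mod 15 = 4 ✓, 154 mod 19 = 2 ✓

x ≡ 154 (mod 285)


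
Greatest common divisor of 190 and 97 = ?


190 = 1 * 97 + 93
97 = 1 * 93 + 4
93 = 23 * 4 + 1
4 = 4 * 1 + 0
GCD = 1


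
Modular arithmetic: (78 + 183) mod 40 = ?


78 + 183 = 261
261 mod 40 = 21


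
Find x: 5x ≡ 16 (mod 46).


GCD(5, 46) = 1, unique solution
a^(-1) mod 46 = 37
x = 37 * 16 mod 46 = 40

x ≡ 40 (mod 46)


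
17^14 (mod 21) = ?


17^1 mod 21 = 17
17^2 mod 21 = 16
17^3 mod 21 = 20
17^4 mod 21 = 4
17^5 mod 21 = 5
17^6 mod 21 = 1
17^7 mod 21 = 17
17^8 mod 21 = 16
17^9 mod 21 = 20
17^10 mod 21 = 4
17^11 mod 21 = 5
17^12 mod 21 = 1
17^13 mod 21 = 17
17^14 mod 21 = 16


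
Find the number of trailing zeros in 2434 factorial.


floor(2434/5) = 486
floor(2434/25) = 97
floor(2434/125) = 19
floor(2434/625) = 3
Total = 605

605 trailing zeros


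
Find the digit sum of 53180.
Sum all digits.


5 + 3 + 1 + 8 + 0 = 17


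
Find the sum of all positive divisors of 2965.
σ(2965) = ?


Divisors of 2965: 1, 5, 593, 2965
Sum = 1 + 5 + 593 + 2965 = 3564

σ(2965) = 3564


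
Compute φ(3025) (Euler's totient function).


3025 = 5^2 × 11^2
Prime factors: 5, 11
φ(3025) = 3025 × (1-1/5) × (1-1/11)
= 3025 × 4/5 × 10/11 = 2200

φ(3025) = 2200


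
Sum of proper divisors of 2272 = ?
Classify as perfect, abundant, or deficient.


Proper divisors: 1, 2, 4, 8, 16, 32, 71, 142, 284, 568, 1136
Sum = 1 + 2 + 4 + 8 + 16 + 32 + 71 + 142 + 284 + 568 + 1136 = 2264
2264 < 2272 → deficient

s(2272) = 2264 (deficient)


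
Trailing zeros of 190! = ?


floor(190/5) = 38
floor(190/25) = 7
floor(190/125) = 1
Total = 46

46 trailing zeros


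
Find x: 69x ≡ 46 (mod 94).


GCD(69, 94) = 1, unique solution
a^(-1) mod 94 = 15
x = 15 * 46 mod 94 = 32

x ≡ 32 (mod 94)


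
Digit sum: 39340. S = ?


3 + 9 + 3 + 4 + 0 = 19


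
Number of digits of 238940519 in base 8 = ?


238940519 in base 8 = 1617370547
Number of digits = 10

10 digits (base 8)


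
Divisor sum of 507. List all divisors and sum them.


Divisors of 507: 1, 3, 13, 39, 169, 507
Sum = 1 + 3 + 13 + 39 + 169 + 507 = 732

σ(507) = 732


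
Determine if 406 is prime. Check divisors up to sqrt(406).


406 / 2 = 203 (exact division)
406 is NOT prime.

No, 406 is not prime


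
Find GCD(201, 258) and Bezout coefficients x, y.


Tabular extended Euclidean (each row: r = 201*s + 258*t):
r=201, s=1, t=0
r=258, s=0, t=1
q=0: r=201, s=1, t=0   [201*(1) + 258*(0) = 201]
q=1: r=57, s=-1, t=1   [201*(-1) + 258*(1) = 57]
q=3: r=30, s=4, t=-3   [201*(4) + 258*(-3) = 30]
q=1: r=27, s=-5, t=4   [201*(-5) + 258*(4) = 27]
q=1: r=3, s=9, t=-7   [201*(9) + 258*(-7) = 3]
q=9: r=0, s=-86, t=67   [201*(-86) + 258*(67) = 0]
GCD = 3; from the row with r=3: x=9, y=-7
Check: 201*(9) + 258*(-7) = 1809 - 1806 = 3

GCD = 3, x = 9, y = -7


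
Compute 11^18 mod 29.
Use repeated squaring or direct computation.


11^1 mod 29 = 11
11^2 mod 29 = 5
11^3 mod 29 = 26
11^4 mod 29 = 25
11^5 mod 29 = 14
11^6 mod 29 = 9
11^7 mod 29 = 12
11^8 mod 29 = 16
11^9 mod 29 = 2
11^10 mod 29 = 22
11^11 mod 29 = 10
11^12 mod 29 = 23
11^13 mod 29 = 21
11^14 mod 29 = 28
11^15 mod 29 = 18
11^16 mod 29 = 24
11^17 mod 29 = 3
11^18 mod 29 = 4


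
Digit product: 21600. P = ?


2 × 1 × 6 × 0 × 0 = 0


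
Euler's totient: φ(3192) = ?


3192 = 2^3 × 3 × 7 × 19
Prime factors: 2, 3, 7, 19
φ(3192) = 3192 × (1-1/2) × (1-1/3) × (1-1/7) × (1-1/19)
= 3192 × 1/2 × 2/3 × 6/7 × 18/19 = 864

φ(3192) = 864


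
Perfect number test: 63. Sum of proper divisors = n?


Proper divisors of 63: 1, 3, 7, 9, 21
Sum = 1 + 3 + 7 + 9 + 21 = 41

No, 63 is not perfect (41 ≠ 63)


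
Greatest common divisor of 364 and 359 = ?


364 = 1 * 359 + 5
359 = 71 * 5 + 4
5 = 1 * 4 + 1
4 = 4 * 1 + 0
GCD = 1


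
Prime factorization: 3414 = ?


3414 / 2 = 1707
1707 / 3 = 569
569 / 569 = 1
3414 = 2 × 3 × 569


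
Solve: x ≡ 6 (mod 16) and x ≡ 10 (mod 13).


M = 16*13 = 208
M1 = M/16 = 13, M2 = M/13 = 16
M1^(-1) mod 16 = 5, M2^(-1) mod 13 = 9
x = 6*13*5 + 10*16*9 = 1830
1830 mod 208 = 166
Check: 166 mod 16 = 6 ✓, 166 mod 13 = 10 ✓

x ≡ 166 (mod 208)


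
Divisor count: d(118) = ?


118 = 2^1 × 59^1
d(118) = (1+1) × (1+1) = 4

4 divisors


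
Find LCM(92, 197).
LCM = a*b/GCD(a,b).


GCD(92, 197) = 1
LCM = 92*197/1 = 18124/1 = 18124

LCM = 18124


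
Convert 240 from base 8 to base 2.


240 (base 8) = 160 (decimal)
160 (decimal) = 10100000 (base 2)


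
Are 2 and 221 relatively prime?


Euclidean algorithm:
221 = 110 * 2 + 1
2 = 2 * 1 + 0
GCD(2, 221) = 1

Yes, coprime (GCD = 1)


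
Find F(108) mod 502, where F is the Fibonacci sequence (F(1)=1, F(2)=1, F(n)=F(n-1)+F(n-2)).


F(k) mod 502 for k=1..108:
1, 1, 2, 3, 5, 8, 13, 21, 34, 55, 89, 144, 233, 377, 108, 485, 91, 74, 165, 239, 404, 141, 43, 184, 227, 411, 136, 45, 181, 226, 407, 131, 36, 167, 203, 370, 71, 441, 10, 451, 461, 410, 369, 277, 144, 421, 63, 484, 45, 27, 72, 99, 171, 270, 441, 209, 148, 357, 3, 360, 363, 221, 82, 303, 385, 186, 69, 255, 324, 77, 401, 478, 377, 353, 228, 79, 307, 386, 191, 75, 266, 341, 105, 446, 49, 495, 42, 35, 77, 112, 189, 301, 490, 289, 277, 64, 341, 405, 244, 147, 391, 36, 427, 463, 388, 349, 235, 82
F(108) mod 502 = 82


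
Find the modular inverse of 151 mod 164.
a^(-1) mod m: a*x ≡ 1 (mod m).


Use the extended Euclidean algorithm on (164, 151); each row r = 164*s + 151*t:
r=164, s=1, t=0
r=151, s=0, t=1
q=1: r=13, s=1, t=-1   [164*(1) + 151*(-1) = 13]
q=11: r=8, s=-11, t=12   [164*(-11) + 151*(12) = 8]
q=1: r=5, s=12, t=-13   [164*(12) + 151*(-13) = 5]
q=1: r=3, s=-23, t=25   [164*(-23) + 151*(25) = 3]
q=1: r=2, s=35, t=-38   [164*(35) + 151*(-38) = 2]
q=1: r=1, s=-58, t=63   [164*(-58) + 151*(63) = 1]
q=2: r=0, s=151, t=-164   [164*(151) + 151*(-164) = 0]
GCD = 1 with t = 63, so 151*(63) ≡ 1 (mod 164)
Inverse = 63 mod 164 = 63
Check: 151 * 63 = 9513 ≡ 1 (mod 164)

151^(-1) ≡ 63 (mod 164)


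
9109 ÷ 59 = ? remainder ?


9109 = 59 * 154 + 23
Check: 9086 + 23 = 9109

q = 154, r = 23


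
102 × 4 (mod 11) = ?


102 × 4 = 408
408 mod 11 = 1


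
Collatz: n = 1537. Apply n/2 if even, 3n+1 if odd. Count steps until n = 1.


1537 → 4612 → 2306 → 1153 → 3460 → 1730 → 865 → 2596 → 1298 → 649 → 1948 → 974 → 487 → 1462 → 731 → 2194 → 1097 → 3292 → 1646 → 823 → 2470 → 1235 → 3706 → 1853 → 5560 → 2780 → 1390 → 695 → 2086 → 1043 → 3130 → 1565 → 4696 → 2348 → 1174 → 587 → 1762 → 881 → 2644 → 1322 → 661 → 1984 → 992 → 496 → 248 → 124 → 62 → 31 → 94 → 47 → 142 → 71 → 214 → 107 → 322 → 161 → 484 → 242 → 121 → 364 → 182 → 91 → 274 → 137 → 412 → 206 → 103 → 310 → 155 → 466 → 233 → 700 → 350 → 175 → 526 → 263 → 790 → 395 → 1186 → 593 → 1780 → 890 → 445 → 1336 → 668 → 334 → 167 → 502 → 251 → 754 → 377 → 1132 → 566 → 283 → 850 → 425 → 1276 → 638 → 319 → 958 → 479 → 1438 → 719 → 2158 → 1079 → 3238 → 1619 → 4858 → 2429 → 7288 → 3644 → 1822 → 911 → 2734 → 1367 → 4102 → 2051 → 6154 → 3077 → 9232 → 4616 → 2308 → 1154 → 577 → 1732 → 866 → 433 → 1300 → 650 → 325 → 976 → 488 → 244 → 122 → 61 → 184 → 92 → 46 → 23 → 70 → 35 → 106 → 53 → 160 → 80 → 40 → 20 → 10 → 5 → 16 → 8 → 4 → 2 → 1
Total steps = 153

153 steps


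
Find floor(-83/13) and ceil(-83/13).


-83/13 = -6.3846
floor = -7
ceil = -6

floor = -7, ceil = -6


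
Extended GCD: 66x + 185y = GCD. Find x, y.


Tabular extended Euclidean (each row: r = 66*s + 185*t):
r=66, s=1, t=0
r=185, s=0, t=1
q=0: r=66, s=1, t=0   [66*(1) + 185*(0) = 66]
q=2: r=53, s=-2, t=1   [66*(-2) + 185*(1) = 53]
q=1: r=13, s=3, t=-1   [66*(3) + 185*(-1) = 13]
q=4: r=1, s=-14, t=5   [66*(-14) + 185*(5) = 1]
q=13: r=0, s=185, t=-66   [66*(185) + 185*(-66) = 0]
GCD = 1; from the row with r=1: x=-14, y=5
Check: 66*(-14) + 185*(5) = -924 + 925 = 1

GCD = 1, x = -14, y = 5


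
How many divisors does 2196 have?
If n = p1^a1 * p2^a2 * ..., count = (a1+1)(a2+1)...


2196 = 2^2 × 3^2 × 61^1
d(2196) = (2+1) × (2+1) × (1+1) = 18

18 divisors


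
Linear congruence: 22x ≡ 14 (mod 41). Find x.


GCD(22, 41) = 1, unique solution
a^(-1) mod 41 = 28
x = 28 * 14 mod 41 = 23

x ≡ 23 (mod 41)


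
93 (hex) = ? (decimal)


93 (base 16) = 147 (decimal)
147 (decimal) = 147 (base 10)


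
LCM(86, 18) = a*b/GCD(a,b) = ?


GCD(86, 18) = 2
LCM = 86*18/2 = 1548/2 = 774

LCM = 774


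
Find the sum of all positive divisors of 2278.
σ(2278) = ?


Divisors of 2278: 1, 2, 17, 34, 67, 134, 1139, 2278
Sum = 1 + 2 + 17 + 34 + 67 + 134 + 1139 + 2278 = 3672

σ(2278) = 3672


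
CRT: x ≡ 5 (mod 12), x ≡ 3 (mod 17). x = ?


M = 12*17 = 204
M1 = M/12 = 17, M2 = M/17 = 12
M1^(-1) mod 12 = 5, M2^(-1) mod 17 = 10
x = 5*17*5 + 3*12*10 = 785
785 mod 204 = 173
Check: 173 mod 12 = 5 ✓, 173 mod 17 = 3 ✓

x ≡ 173 (mod 204)


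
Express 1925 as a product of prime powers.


1925 / 5 = 385
385 / 5 = 77
77 / 7 = 11
11 / 11 = 1
1925 = 5^2 × 7 × 11


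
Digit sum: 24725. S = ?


2 + 4 + 7 + 2 + 5 = 20


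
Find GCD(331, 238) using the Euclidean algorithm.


331 = 1 * 238 + 93
238 = 2 * 93 + 52
93 = 1 * 52 + 41
52 = 1 * 41 + 11
41 = 3 * 11 + 8
11 = 1 * 8 + 3
8 = 2 * 3 + 2
3 = 1 * 2 + 1
2 = 2 * 1 + 0
GCD = 1


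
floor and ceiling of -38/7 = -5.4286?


-38/7 = -5.4286
floor = -6
ceil = -5

floor = -6, ceil = -5


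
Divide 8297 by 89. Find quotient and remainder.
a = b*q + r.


8297 = 89 * 93 + 20
Check: 8277 + 20 = 8297

q = 93, r = 20


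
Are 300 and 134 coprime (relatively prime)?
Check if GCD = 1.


Euclidean algorithm:
300 = 2 * 134 + 32
134 = 4 * 32 + 6
32 = 5 * 6 + 2
6 = 3 * 2 + 0
GCD(300, 134) = 2

No, not coprime (GCD = 2)


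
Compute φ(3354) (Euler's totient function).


3354 = 2 × 3 × 13 × 43
Prime factors: 2, 3, 13, 43
φ(3354) = 3354 × (1-1/2) × (1-1/3) × (1-1/13) × (1-1/43)
= 3354 × 1/2 × 2/3 × 12/13 × 42/43 = 1008

φ(3354) = 1008


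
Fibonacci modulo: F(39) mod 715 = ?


F(k) mod 715 for k=1..39:
1, 1, 2, 3, 5, 8, 13, 21, 34, 55, 89, 144, 233, 377, 610, 272, 167, 439, 606, 330, 221, 551, 57, 608, 665, 558, 508, 351, 144, 495, 639, 419, 343, 47, 390, 437, 112, 549, 661
F(39) mod 715 = 661


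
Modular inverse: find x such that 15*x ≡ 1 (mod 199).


Use the extended Euclidean algorithm on (199, 15); each row r = 199*s + 15*t:
r=199, s=1, t=0
r=15, s=0, t=1
q=13: r=4, s=1, t=-13   [199*(1) + 15*(-13) = 4]
q=3: r=3, s=-3, t=40   [199*(-3) + 15*(40) = 3]
q=1: r=1, s=4, t=-53   [199*(4) + 15*(-53) = 1]
q=3: r=0, s=-15, t=199   [199*(-15) + 15*(199) = 0]
GCD = 1 with t = -53, so 15*(-53) ≡ 1 (mod 199)
Inverse = -53 mod 199 = 146
Check: 15 * 146 = 2190 ≡ 1 (mod 199)

15^(-1) ≡ 146 (mod 199)


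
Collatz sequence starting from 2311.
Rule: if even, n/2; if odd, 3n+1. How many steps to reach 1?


2311 → 6934 → 3467 → 10402 → 5201 → 15604 → 7802 → 3901 → 11704 → 5852 → 2926 → 1463 → 4390 → 2195 → 6586 → 3293 → 9880 → 4940 → 2470 → 1235 → 3706 → 1853 → 5560 → 2780 → 1390 → 695 → 2086 → 1043 → 3130 → 1565 → 4696 → 2348 → 1174 → 587 → 1762 → 881 → 2644 → 1322 → 661 → 1984 → 992 → 496 → 248 → 124 → 62 → 31 → 94 → 47 → 142 → 71 → 214 → 107 → 322 → 161 → 484 → 242 → 121 → 364 → 182 → 91 → 274 → 137 → 412 → 206 → 103 → 310 → 155 → 466 → 233 → 700 → 350 → 175 → 526 → 263 → 790 → 395 → 1186 → 593 → 1780 → 890 → 445 → 1336 → 668 → 334 → 167 → 502 → 251 → 754 → 377 → 1132 → 566 → 283 → 850 → 425 → 1276 → 638 → 319 → 958 → 479 → 1438 → 719 → 2158 → 1079 → 3238 → 1619 → 4858 → 2429 → 7288 → 3644 → 1822 → 911 → 2734 → 1367 → 4102 → 2051 → 6154 → 3077 → 9232 → 4616 → 2308 → 1154 → 577 → 1732 → 866 → 433 → 1300 → 650 → 325 → 976 → 488 → 244 → 122 → 61 → 184 → 92 → 46 → 23 → 70 → 35 → 106 → 53 → 160 → 80 → 40 → 20 → 10 → 5 → 16 → 8 → 4 → 2 → 1
Total steps = 151

151 steps


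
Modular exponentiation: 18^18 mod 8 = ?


18^1 mod 8 = 2
18^2 mod 8 = 4
18^3 mod 8 = 0
18^4 mod 8 = 0
18^5 mod 8 = 0
18^6 mod 8 = 0
18^7 mod 8 = 0
18^8 mod 8 = 0
18^9 mod 8 = 0
18^10 mod 8 = 0
18^11 mod 8 = 0
18^12 mod 8 = 0
18^13 mod 8 = 0
18^14 mod 8 = 0
18^15 mod 8 = 0
18^16 mod 8 = 0
18^17 mod 8 = 0
18^18 mod 8 = 0


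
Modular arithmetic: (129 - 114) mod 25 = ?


129 - 114 = 15
15 mod 25 = 15


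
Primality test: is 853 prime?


Check divisors up to sqrt(853) = 29.2062
No divisors found.
853 is prime.

Yes, 853 is prime


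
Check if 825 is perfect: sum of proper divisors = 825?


Proper divisors of 825: 1, 3, 5, 11, 15, 25, 33, 55, 75, 165, 275
Sum = 1 + 3 + 5 + 11 + 15 + 25 + 33 + 55 + 75 + 165 + 275 = 663

No, 825 is not perfect (663 ≠ 825)


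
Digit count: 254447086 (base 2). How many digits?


254447086 in base 2 = 1111001010101000110111101110
Number of digits = 28

28 digits (base 2)


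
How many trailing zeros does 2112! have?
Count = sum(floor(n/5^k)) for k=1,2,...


floor(2112/5) = 422
floor(2112/25) = 84
floor(2112/125) = 16
floor(2112/625) = 3
Total = 525

525 trailing zeros


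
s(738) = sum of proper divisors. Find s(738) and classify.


Proper divisors: 1, 2, 3, 6, 9, 18, 41, 82, 123, 246, 369
Sum = 1 + 2 + 3 + 6 + 9 + 18 + 41 + 82 + 123 + 246 + 369 = 900
900 > 738 → abundant

s(738) = 900 (abundant)


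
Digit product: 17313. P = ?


1 × 7 × 3 × 1 × 3 = 63


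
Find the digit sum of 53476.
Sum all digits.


5 + 3 + 4 + 7 + 6 = 25


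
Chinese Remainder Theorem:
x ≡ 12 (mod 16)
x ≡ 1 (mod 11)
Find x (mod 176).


M = 16*11 = 176
M1 = M/16 = 11, M2 = M/11 = 16
M1^(-1) mod 16 = 3, M2^(-1) mod 11 = 9
x = 12*11*3 + 1*16*9 = 540
540 mod 176 = 12
Check: 12 mod 16 = 12 ✓, 12 mod 11 = 1 ✓

x ≡ 12 (mod 176)


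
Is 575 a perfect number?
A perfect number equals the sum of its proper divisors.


Proper divisors of 575: 1, 5, 23, 25, 115
Sum = 1 + 5 + 23 + 25 + 115 = 169

No, 575 is not perfect (169 ≠ 575)


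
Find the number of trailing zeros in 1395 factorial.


floor(1395/5) = 279
floor(1395/25) = 55
floor(1395/125) = 11
floor(1395/625) = 2
Total = 347

347 trailing zeros


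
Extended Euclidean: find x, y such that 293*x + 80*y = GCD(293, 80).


Tabular extended Euclidean (each row: r = 293*s + 80*t):
r=293, s=1, t=0
r=80, s=0, t=1
q=3: r=53, s=1, t=-3   [293*(1) + 80*(-3) = 53]
q=1: r=27, s=-1, t=4   [293*(-1) + 80*(4) = 27]
q=1: r=26, s=2, t=-7   [293*(2) + 80*(-7) = 26]
q=1: r=1, s=-3, t=11   [293*(-3) + 80*(11) = 1]
q=26: r=0, s=80, t=-293   [293*(80) + 80*(-293) = 0]
GCD = 1; from the row with r=1: x=-3, y=11
Check: 293*(-3) + 80*(11) = -879 + 880 = 1

GCD = 1, x = -3, y = 11


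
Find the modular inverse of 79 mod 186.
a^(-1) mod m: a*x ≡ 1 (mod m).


Use the extended Euclidean algorithm on (186, 79); each row r = 186*s + 79*t:
r=186, s=1, t=0
r=79, s=0, t=1
q=2: r=28, s=1, t=-2   [186*(1) + 79*(-2) = 28]
q=2: r=23, s=-2, t=5   [186*(-2) + 79*(5) = 23]
q=1: r=5, s=3, t=-7   [186*(3) + 79*(-7) = 5]
q=4: r=3, s=-14, t=33   [186*(-14) + 79*(33) = 3]
q=1: r=2, s=17, t=-40   [186*(17) + 79*(-40) = 2]
q=1: r=1, s=-31, t=73   [186*(-31) + 79*(73) = 1]
q=2: r=0, s=79, t=-186   [186*(79) + 79*(-186) = 0]
GCD = 1 with t = 73, so 79*(73) ≡ 1 (mod 186)
Inverse = 73 mod 186 = 73
Check: 79 * 73 = 5767 ≡ 1 (mod 186)

79^(-1) ≡ 73 (mod 186)


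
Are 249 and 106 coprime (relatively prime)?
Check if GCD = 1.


Euclidean algorithm:
249 = 2 * 106 + 37
106 = 2 * 37 + 32
37 = 1 * 32 + 5
32 = 6 * 5 + 2
5 = 2 * 2 + 1
2 = 2 * 1 + 0
GCD(249, 106) = 1

Yes, coprime (GCD = 1)


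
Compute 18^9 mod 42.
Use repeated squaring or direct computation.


18^1 mod 42 = 18
18^2 mod 42 = 30
18^3 mod 42 = 36
18^4 mod 42 = 18
18^5 mod 42 = 30
18^6 mod 42 = 36
18^7 mod 42 = 18
18^8 mod 42 = 30
18^9 mod 42 = 36


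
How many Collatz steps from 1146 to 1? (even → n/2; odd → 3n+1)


1146 → 573 → 1720 → 860 → 430 → 215 → 646 → 323 → 970 → 485 → 1456 → 728 → 364 → 182 → 91 → 274 → 137 → 412 → 206 → 103 → 310 → 155 → 466 → 233 → 700 → 350 → 175 → 526 → 263 → 790 → 395 → 1186 → 593 → 1780 → 890 → 445 → 1336 → 668 → 334 → 167 → 502 → 251 → 754 → 377 → 1132 → 566 → 283 → 850 → 425 → 1276 → 638 → 319 → 958 → 479 → 1438 → 719 → 2158 → 1079 → 3238 → 1619 → 4858 → 2429 → 7288 → 3644 → 1822 → 911 → 2734 → 1367 → 4102 → 2051 → 6154 → 3077 → 9232 → 4616 → 2308 → 1154 → 577 → 1732 → 866 → 433 → 1300 → 650 → 325 → 976 → 488 → 244 → 122 → 61 → 184 → 92 → 46 → 23 → 70 → 35 → 106 → 53 → 160 → 80 → 40 → 20 → 10 → 5 → 16 → 8 → 4 → 2 → 1
Total steps = 106

106 steps


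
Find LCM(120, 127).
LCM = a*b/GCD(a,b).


GCD(120, 127) = 1
LCM = 120*127/1 = 15240/1 = 15240

LCM = 15240


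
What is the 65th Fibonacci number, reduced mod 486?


F(k) mod 486 for k=1..65:
1, 1, 2, 3, 5, 8, 13, 21, 34, 55, 89, 144, 233, 377, 124, 15, 139, 154, 293, 447, 254, 215, 469, 198, 181, 379, 74, 453, 41, 8, 49, 57, 106, 163, 269, 432, 215, 161, 376, 51, 427, 478, 419, 411, 344, 269, 127, 396, 37, 433, 470, 417, 401, 332, 247, 93, 340, 433, 287, 234, 35, 269, 304, 87, 391
F(65) mod 486 = 391


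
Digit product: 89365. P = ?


8 × 9 × 3 × 6 × 5 = 6480


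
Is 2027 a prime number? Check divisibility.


Check divisors up to sqrt(2027) = 45.0222
No divisors found.
2027 is prime.

Yes, 2027 is prime


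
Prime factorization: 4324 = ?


4324 / 2 = 2162
2162 / 2 = 1081
1081 / 23 = 47
47 / 47 = 1
4324 = 2^2 × 23 × 47


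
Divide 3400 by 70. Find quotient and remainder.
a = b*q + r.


3400 = 70 * 48 + 40
Check: 3360 + 40 = 3400

q = 48, r = 40


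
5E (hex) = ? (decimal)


5E (base 16) = 94 (decimal)
94 (decimal) = 94 (base 10)


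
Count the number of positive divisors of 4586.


4586 = 2^1 × 2293^1
d(4586) = (1+1) × (1+1) = 4

4 divisors


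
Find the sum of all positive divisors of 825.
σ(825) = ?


Divisors of 825: 1, 3, 5, 11, 15, 25, 33, 55, 75, 165, 275, 825
Sum = 1 + 3 + 5 + 11 + 15 + 25 + 33 + 55 + 75 + 165 + 275 + 825 = 1488

σ(825) = 1488


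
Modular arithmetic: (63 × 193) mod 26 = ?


63 × 193 = 12159
12159 mod 26 = 17


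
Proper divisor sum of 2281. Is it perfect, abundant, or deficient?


Proper divisors: 1
Sum = 1 = 1
1 < 2281 → deficient

s(2281) = 1 (deficient)


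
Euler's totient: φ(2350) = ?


2350 = 2 × 5^2 × 47
Prime factors: 2, 5, 47
φ(2350) = 2350 × (1-1/2) × (1-1/5) × (1-1/47)
= 2350 × 1/2 × 4/5 × 46/47 = 920

φ(2350) = 920


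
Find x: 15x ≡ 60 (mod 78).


GCD(15, 78) = 3 divides 60
Divide: 5x ≡ 20 (mod 26)
x ≡ 4 (mod 26)


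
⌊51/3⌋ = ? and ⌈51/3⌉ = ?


51/3 = 17.0000
floor = 17
ceil = 17

floor = 17, ceil = 17


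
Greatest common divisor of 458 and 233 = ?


458 = 1 * 233 + 225
233 = 1 * 225 + 8
225 = 28 * 8 + 1
8 = 8 * 1 + 0
GCD = 1


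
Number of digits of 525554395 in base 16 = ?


525554395 in base 16 = 1F5352DB
Number of digits = 8

8 digits (base 16)


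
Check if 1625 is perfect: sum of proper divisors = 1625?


Proper divisors of 1625: 1, 5, 13, 25, 65, 125, 325
Sum = 1 + 5 + 13 + 25 + 65 + 125 + 325 = 559

No, 1625 is not perfect (559 ≠ 1625)


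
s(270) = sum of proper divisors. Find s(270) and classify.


Proper divisors: 1, 2, 3, 5, 6, 9, 10, 15, 18, 27, 30, 45, 54, 90, 135
Sum = 1 + 2 + 3 + 5 + 6 + 9 + 10 + 15 + 18 + 27 + 30 + 45 + 54 + 90 + 135 = 450
450 > 270 → abundant

s(270) = 450 (abundant)


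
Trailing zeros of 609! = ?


floor(609/5) = 121
floor(609/25) = 24
floor(609/125) = 4
Total = 149

149 trailing zeros


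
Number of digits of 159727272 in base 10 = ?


159727272 has 9 digits in base 10
floor(log10(159727272)) + 1 = floor(8.2034) + 1 = 9

9 digits (base 10)


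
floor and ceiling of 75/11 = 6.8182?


75/11 = 6.8182
floor = 6
ceil = 7

floor = 6, ceil = 7


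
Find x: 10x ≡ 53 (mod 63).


GCD(10, 63) = 1, unique solution
a^(-1) mod 63 = 19
x = 19 * 53 mod 63 = 62

x ≡ 62 (mod 63)


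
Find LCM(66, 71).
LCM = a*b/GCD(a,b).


GCD(66, 71) = 1
LCM = 66*71/1 = 4686/1 = 4686

LCM = 4686


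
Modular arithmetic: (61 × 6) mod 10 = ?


61 × 6 = 366
366 mod 10 = 6


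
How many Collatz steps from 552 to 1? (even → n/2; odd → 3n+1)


552 → 276 → 138 → 69 → 208 → 104 → 52 → 26 → 13 → 40 → 20 → 10 → 5 → 16 → 8 → 4 → 2 → 1
Total steps = 17

17 steps


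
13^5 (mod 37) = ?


13^1 mod 37 = 13
13^2 mod 37 = 21
13^3 mod 37 = 14
13^4 mod 37 = 34
13^5 mod 37 = 35


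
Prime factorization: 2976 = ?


2976 / 2 = 1488
1488 / 2 = 744
744 / 2 = 372
372 / 2 = 186
186 / 2 = 93
93 / 3 = 31
31 / 31 = 1
2976 = 2^5 × 3 × 31


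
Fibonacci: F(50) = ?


Sequence: 1, 1, 2, 3, 5, 8, 13, 21, 34, 55, 89, 144, 233, 377, 610, 987, 1597, 2584, 4181, 6765, 10946, 17711, 28657, 46368, 75025, 121393, 196418, 317811, 514229, 832040, 1346269, 2178309, 3524578, 5702887, 9227465, 14930352, 24157817, 39088169, 63245986, 102334155, 165580141, 267914296, 433494437, 701408733, 1134903170, 1836311903, 2971215073, 4807526976, 7778742049, 12586269025
F(50) = 12586269025


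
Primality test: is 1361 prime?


Check divisors up to sqrt(1361) = 36.8917
No divisors found.
1361 is prime.

Yes, 1361 is prime


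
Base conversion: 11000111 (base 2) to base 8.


11000111 (base 2) = 199 (decimal)
199 (decimal) = 307 (base 8)


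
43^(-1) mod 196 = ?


Use the extended Euclidean algorithm on (196, 43); each row r = 196*s + 43*t:
r=196, s=1, t=0
r=43, s=0, t=1
q=4: r=24, s=1, t=-4   [196*(1) + 43*(-4) = 24]
q=1: r=19, s=-1, t=5   [196*(-1) + 43*(5) = 19]
q=1: r=5, s=2, t=-9   [196*(2) + 43*(-9) = 5]
q=3: r=4, s=-7, t=32   [196*(-7) + 43*(32) = 4]
q=1: r=1, s=9, t=-41   [196*(9) + 43*(-41) = 1]
q=4: r=0, s=-43, t=196   [196*(-43) + 43*(196) = 0]
GCD = 1 with t = -41, so 43*(-41) ≡ 1 (mod 196)
Inverse = -41 mod 196 = 155
Check: 43 * 155 = 6665 ≡ 1 (mod 196)

43^(-1) ≡ 155 (mod 196)


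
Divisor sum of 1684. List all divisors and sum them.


Divisors of 1684: 1, 2, 4, 421, 842, 1684
Sum = 1 + 2 + 4 + 421 + 842 + 1684 = 2954

σ(1684) = 2954


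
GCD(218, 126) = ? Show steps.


218 = 1 * 126 + 92
126 = 1 * 92 + 34
92 = 2 * 34 + 24
34 = 1 * 24 + 10
24 = 2 * 10 + 4
10 = 2 * 4 + 2
4 = 2 * 2 + 0
GCD = 2


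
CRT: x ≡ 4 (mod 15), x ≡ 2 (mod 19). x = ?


M = 15*19 = 285
M1 = M/15 = 19, M2 = M/19 = 15
M1^(-1) mod 15 = 4, M2^(-1) mod 19 = 14
x = 4*19*4 + 2*15*14 = 724
724 mod 285 = 154
Check: 154 mod 15 = 4 ✓, 154 mod 19 = 2 ✓

x ≡ 154 (mod 285)


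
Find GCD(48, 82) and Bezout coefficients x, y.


Tabular extended Euclidean (each row: r = 48*s + 82*t):
r=48, s=1, t=0
r=82, s=0, t=1
q=0: r=48, s=1, t=0   [48*(1) + 82*(0) = 48]
q=1: r=34, s=-1, t=1   [48*(-1) + 82*(1) = 34]
q=1: r=14, s=2, t=-1   [48*(2) + 82*(-1) = 14]
q=2: r=6, s=-5, t=3   [48*(-5) + 82*(3) = 6]
q=2: r=2, s=12, t=-7   [48*(12) + 82*(-7) = 2]
q=3: r=0, s=-41, t=24   [48*(-41) + 82*(24) = 0]
GCD = 2; from the row with r=2: x=12, y=-7
Check: 48*(12) + 82*(-7) = 576 - 574 = 2

GCD = 2, x = 12, y = -7


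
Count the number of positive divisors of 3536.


3536 = 2^4 × 13^1 × 17^1
d(3536) = (4+1) × (1+1) × (1+1) = 20

20 divisors


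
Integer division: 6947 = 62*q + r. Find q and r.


6947 = 62 * 112 + 3
Check: 6944 + 3 = 6947

q = 112, r = 3


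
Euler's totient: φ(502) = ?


502 = 2 × 251
Prime factors: 2, 251
φ(502) = 502 × (1-1/2) × (1-1/251)
= 502 × 1/2 × 250/251 = 250

φ(502) = 250
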